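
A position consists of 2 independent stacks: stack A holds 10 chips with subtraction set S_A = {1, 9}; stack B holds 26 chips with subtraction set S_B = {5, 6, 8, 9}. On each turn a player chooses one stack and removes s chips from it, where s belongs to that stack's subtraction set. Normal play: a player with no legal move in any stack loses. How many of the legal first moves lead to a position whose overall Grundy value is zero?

2

Stack A, S = {1, 9}:
G(0) = 0
G(1) = mex{0} = 1
G(2) = mex{1} = 0
G(3) = mex{0} = 1
G(4) = mex{1} = 0
G(5) = mex{0} = 1
G(6) = mex{1} = 0
G(7) = mex{0} = 1
G(8) = mex{1} = 0
G(9) = mex{0,0} = 1
G(10) = mex{1,1} = 0
G_A(10) = 0.
Stack B, S = {5, 6, 8, 9}:
n :  0  1  2  3  4  5  6  7  8  9 10 11 12 13 14 15 16 17 18 19 20 21 22 23 24 25 26
G :  0  0  0  0  0  1  1  1  1  1  2  2  2  2  0  0  0  0  0  1  1  1  1  1  2  2  2
G_B(26) = 2.
Combined Grundy value = 0 ⊕ 2 = 2.
A winning move leaves total XOR = 0, i.e. changes one component's Grundy value g to g ⊕ X where X is the current total.
Stack A: need g' = 0⊕2 = 2. Options: 10−1→G=1, 10−9→G=1. Hits: 0.
Stack B: need g' = 2⊕2 = 0. Options: 26−5→G=1, 26−6→G=1, 26−8→G=0, 26−9→G=0. Hits: 2.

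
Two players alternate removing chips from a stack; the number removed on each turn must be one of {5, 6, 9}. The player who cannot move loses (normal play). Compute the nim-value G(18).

0

n :  0  1  2  3  4  5  6  7  8  9 10 11 12 13 14 15 16 17 18
G :  0  0  0  0  0  1  1  1  1  1  2  2  2  2  0  0  0  0  0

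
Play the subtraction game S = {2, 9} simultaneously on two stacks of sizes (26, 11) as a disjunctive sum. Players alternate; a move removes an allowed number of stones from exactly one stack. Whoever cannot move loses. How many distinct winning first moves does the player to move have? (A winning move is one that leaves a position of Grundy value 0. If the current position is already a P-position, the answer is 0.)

0

All stacks use S = {2, 9}:
n :  0  1  2  3  4  5  6  7  8  9 10 11 12 13 14 15 16 17 18 19 20 21 22 23 24 25 26
G :  0  0  1  1  0  0  1  1  0  2  1  0  0  1  1  0  0  1  1  0  2  1  0  0  1  1  0
Stack A: G(26) = 0.
Stack B: G(11) = 0.
Combined Grundy value = 0 ⊕ 0 = 0.
A winning move leaves total XOR = 0, i.e. changes one component's Grundy value g to g ⊕ X where X is the current total.
Stack A: target g' = 0⊕0 = 0, but every legal move changes the Grundy value (mex property), so 0 moves.
Stack B: target g' = 0⊕0 = 0, but every legal move changes the Grundy value (mex property), so 0 moves.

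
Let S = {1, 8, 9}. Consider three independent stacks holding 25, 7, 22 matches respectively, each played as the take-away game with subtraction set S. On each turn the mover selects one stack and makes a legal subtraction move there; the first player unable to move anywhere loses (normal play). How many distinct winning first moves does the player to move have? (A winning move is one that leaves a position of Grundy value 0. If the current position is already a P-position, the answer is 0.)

All stacks use S = {1, 8, 9}:
n :  0  1  2  3  4  5  6  7  8  9 10 11 12 13 14 15 16 17 18 19 20 21 22 23 24 25
G :  0  1  0  1  0  1  0  1  2  3  2  3  2  3  2  3  0  1  0  1  0  1  0  1  2  3
Stack A: G(25) = 3.
Stack B: G(7) = 1.
Stack C: G(22) = 0.
Combined Grundy value = 3 ⊕ 1 ⊕ 0 = 2.
A winning move leaves total XOR = 0, i.e. changes one component's Grundy value g to g ⊕ X where X is the current total.
Stack A: need g' = 3⊕2 = 1. Options: 25−1→G=2, 25−8→G=1, 25−9→G=0. Hits: 1.
Stack B: need g' = 1⊕2 = 3. Options: 7−1→G=0. Hits: 0.
Stack C: need g' = 0⊕2 = 2. Options: 22−1→G=1, 22−8→G=2, 22−9→G=3. Hits: 1.

2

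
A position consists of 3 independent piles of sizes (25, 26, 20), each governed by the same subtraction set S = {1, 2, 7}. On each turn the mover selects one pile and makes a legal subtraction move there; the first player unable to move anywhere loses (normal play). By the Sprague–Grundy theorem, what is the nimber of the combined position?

All piles use S = {1, 2, 7}:
G(0) = 0
G(1) = mex{0} = 1
G(2) = mex{1,0} = 2
G(3) = mex{2,1} = 0
G(4) = mex{0,2} = 1
G(5) = mex{1,0} = 2
G(6) = mex{2,1} = 0
G(7) = mex{0,2,0} = 1
G(8) = mex{1,0,1} = 2
G(9) = mex{2,1,2} = 0
G(10) = mex{0,2,0} = 1
G(11) = mex{1,0,1} = 2
G(12) = mex{2,1,2} = 0
G(13) = mex{0,2,0} = 1
G(14) = mex{1,0,1} = 2
G(15) = mex{2,1,2} = 0
G(16) = mex{0,2,0} = 1
G(17) = mex{1,0,1} = 2
G(18) = mex{2,1,2} = 0
G(19) = mex{0,2,0} = 1
G(20) = mex{1,0,1} = 2
G(21) = mex{2,1,2} = 0
G(22) = mex{0,2,0} = 1
G(23) = mex{1,0,1} = 2
G(24) = mex{2,1,2} = 0
G(25) = mex{0,2,0} = 1
G(26) = mex{1,0,1} = 2
Pile A: G(25) = 1.
Pile B: G(26) = 2.
Pile C: G(20) = 2.
Combined Grundy value = 1 ⊕ 2 ⊕ 2 = 1.

1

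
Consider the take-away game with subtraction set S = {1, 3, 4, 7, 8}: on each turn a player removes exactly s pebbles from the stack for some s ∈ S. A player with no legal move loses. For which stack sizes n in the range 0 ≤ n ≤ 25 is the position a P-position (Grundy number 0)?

0, 2, 11, 13, 22, 24

G(0) = 0
G(1) = mex{0} = 1
G(2) = mex{1} = 0
G(3) = mex{0,0} = 1
G(4) = mex{1,1,0} = 2
G(5) = mex{2,0,1} = 3
G(6) = mex{3,1,0} = 2
G(7) = mex{2,2,1,0} = 3
G(8) = mex{3,3,2,1,0} = 4
G(9) = mex{4,2,3,0,1} = 5
G(10) = mex{5,3,2,1,0} = 4
G(11) = mex{4,4,3,2,1} = 0
G(12) = mex{0,5,4,3,2} = 1
G(13) = mex{1,4,5,2,3} = 0
G(14) = mex{0,0,4,3,2} = 1
G(15) = mex{1,1,0,4,3} = 2
G(16) = mex{2,0,1,5,4} = 3
G(17) = mex{3,1,0,4,5} = 2
G(18) = mex{2,2,1,0,4} = 3
G(19) = mex{3,3,2,1,0} = 4
G(20) = mex{4,2,3,0,1} = 5
G(21) = mex{5,3,2,1,0} = 4
G(22) = mex{4,4,3,2,1} = 0
G(23) = mex{0,5,4,3,2} = 1
G(24) = mex{1,4,5,2,3} = 0
G(25) = mex{0,0,4,3,2} = 1
P-positions are exactly the n with G(n) = 0.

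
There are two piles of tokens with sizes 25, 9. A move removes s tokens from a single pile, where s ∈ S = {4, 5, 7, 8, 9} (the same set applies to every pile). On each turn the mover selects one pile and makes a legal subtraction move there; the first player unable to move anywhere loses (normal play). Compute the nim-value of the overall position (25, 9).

1

All piles use S = {4, 5, 7, 8, 9}:
G(0) = 0
G(1) = mex{} = 0
G(2) = mex{} = 0
G(3) = mex{} = 0
G(4) = mex{0} = 1
G(5) = mex{0,0} = 1
G(6) = mex{0,0} = 1
G(7) = mex{0,0,0} = 1
G(8) = mex{1,0,0,0} = 2
G(9) = mex{1,1,0,0,0} = 2
G(10) = mex{1,1,0,0,0} = 2
G(11) = mex{1,1,1,0,0} = 2
G(12) = mex{2,1,1,1,0} = 3
G(13) = mex{2,2,1,1,1} = 0
G(14) = mex{2,2,1,1,1} = 0
G(15) = mex{2,2,2,1,1} = 0
G(16) = mex{3,2,2,2,1} = 0
G(17) = mex{0,3,2,2,2} = 1
G(18) = mex{0,0,2,2,2} = 1
G(19) = mex{0,0,3,2,2} = 1
G(20) = mex{0,0,0,3,2} = 1
G(21) = mex{1,0,0,0,3} = 2
G(22) = mex{1,1,0,0,0} = 2
G(23) = mex{1,1,0,0,0} = 2
G(24) = mex{1,1,1,0,0} = 2
G(25) = mex{2,1,1,1,0} = 3
Pile A: G(25) = 3.
Pile B: G(9) = 2.
Combined Grundy value = 3 ⊕ 2 = 1.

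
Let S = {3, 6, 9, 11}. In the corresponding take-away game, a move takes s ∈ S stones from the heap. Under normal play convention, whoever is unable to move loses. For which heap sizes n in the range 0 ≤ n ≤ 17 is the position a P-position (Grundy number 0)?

G(0) = 0
G(1) = mex{} = 0
G(2) = mex{} = 0
G(3) = mex{0} = 1
G(4) = mex{0} = 1
G(5) = mex{0} = 1
G(6) = mex{1,0} = 2
G(7) = mex{1,0} = 2
G(8) = mex{1,0} = 2
G(9) = mex{2,1,0} = 3
G(10) = mex{2,1,0} = 3
G(11) = mex{2,1,0,0} = 3
G(12) = mex{3,2,1,0} = 4
G(13) = mex{3,2,1,0} = 4
G(14) = mex{3,2,1,1} = 0
G(15) = mex{4,3,2,1} = 0
G(16) = mex{4,3,2,1} = 0
G(17) = mex{0,3,2,2} = 1
P-positions are exactly the n with G(n) = 0.

0, 1, 2, 14, 15, 16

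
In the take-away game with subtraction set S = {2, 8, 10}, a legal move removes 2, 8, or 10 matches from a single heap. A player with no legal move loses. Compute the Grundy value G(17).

n :  0  1  2  3  4  5  6  7  8  9 10 11 12 13 14 15 16 17
G :  0  0  1  1  0  0  1  1  2  2  3  3  2  2  3  3  0  0

0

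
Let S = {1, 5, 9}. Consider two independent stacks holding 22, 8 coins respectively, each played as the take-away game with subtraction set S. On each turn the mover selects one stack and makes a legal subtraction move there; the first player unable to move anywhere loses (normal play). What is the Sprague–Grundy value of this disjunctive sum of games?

All stacks use S = {1, 5, 9}:
n :  0  1  2  3  4  5  6  7  8  9 10 11 12 13 14 15 16 17 18 19 20 21 22
G :  0  1  0  1  0  1  0  1  0  1  0  1  0  1  0  1  0  1  0  1  0  1  0
Stack A: G(22) = 0.
Stack B: G(8) = 0.
Combined Grundy value = 0 ⊕ 0 = 0.

0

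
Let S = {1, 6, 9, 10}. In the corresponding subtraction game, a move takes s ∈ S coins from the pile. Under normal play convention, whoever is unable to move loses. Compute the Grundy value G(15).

0

G(0) = 0
G(1) = mex{0} = 1
G(2) = mex{1} = 0
G(3) = mex{0} = 1
G(4) = mex{1} = 0
G(5) = mex{0} = 1
G(6) = mex{1,0} = 2
G(7) = mex{2,1} = 0
G(8) = mex{0,0} = 1
G(9) = mex{1,1,0} = 2
G(10) = mex{2,0,1,0} = 3
G(11) = mex{3,1,0,1} = 2
G(12) = mex{2,2,1,0} = 3
G(13) = mex{3,0,0,1} = 2
G(14) = mex{2,1,1,0} = 3
G(15) = mex{3,2,2,1} = 0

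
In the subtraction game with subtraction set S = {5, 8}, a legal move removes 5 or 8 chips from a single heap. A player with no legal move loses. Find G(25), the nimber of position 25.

2

n :  0  1  2  3  4  5  6  7  8  9 10 11 12 13 14 15 16 17 18 19 20 21 22 23 24 25
G :  0  0  0  0  0  1  1  1  1  1  2  2  2  0  0  0  0  0  1  1  1  1  1  2  2  2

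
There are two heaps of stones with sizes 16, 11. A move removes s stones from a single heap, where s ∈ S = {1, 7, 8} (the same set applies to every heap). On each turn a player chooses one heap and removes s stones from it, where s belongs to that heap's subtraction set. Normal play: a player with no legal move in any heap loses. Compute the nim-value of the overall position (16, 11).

2

All heaps use S = {1, 7, 8}:
G(0) = 0
G(1) = mex{0} = 1
G(2) = mex{1} = 0
G(3) = mex{0} = 1
G(4) = mex{1} = 0
G(5) = mex{0} = 1
G(6) = mex{1} = 0
G(7) = mex{0,0} = 1
G(8) = mex{1,1,0} = 2
G(9) = mex{2,0,1} = 3
G(10) = mex{3,1,0} = 2
G(11) = mex{2,0,1} = 3
G(12) = mex{3,1,0} = 2
G(13) = mex{2,0,1} = 3
G(14) = mex{3,1,0} = 2
G(15) = mex{2,2,1} = 0
G(16) = mex{0,3,2} = 1
Heap A: G(16) = 1.
Heap B: G(11) = 3.
Combined Grundy value = 1 ⊕ 3 = 2.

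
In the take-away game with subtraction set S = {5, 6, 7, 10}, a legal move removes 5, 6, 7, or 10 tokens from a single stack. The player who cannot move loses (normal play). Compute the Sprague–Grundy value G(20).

1

n :  0  1  2  3  4  5  6  7  8  9 10 11 12 13 14 15 16 17 18 19 20
G :  0  0  0  0  0  1  1  1  1  1  2  2  2  2  2  0  0  0  0  0  1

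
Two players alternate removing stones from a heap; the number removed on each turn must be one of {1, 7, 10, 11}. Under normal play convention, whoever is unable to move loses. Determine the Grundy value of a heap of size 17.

n :  0  1  2  3  4  5  6  7  8  9 10 11 12 13 14 15 16 17
G :  0  1  0  1  0  1  0  1  0  1  2  3  2  3  2  3  2  3

3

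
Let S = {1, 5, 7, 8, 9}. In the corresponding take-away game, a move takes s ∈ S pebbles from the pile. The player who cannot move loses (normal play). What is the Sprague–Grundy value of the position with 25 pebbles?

G(0) = 0
G(1) = mex{0} = 1
G(2) = mex{1} = 0
G(3) = mex{0} = 1
G(4) = mex{1} = 0
G(5) = mex{0,0} = 1
G(6) = mex{1,1} = 0
G(7) = mex{0,0,0} = 1
G(8) = mex{1,1,1,0} = 2
G(9) = mex{2,0,0,1,0} = 3
G(10) = mex{3,1,1,0,1} = 2
G(11) = mex{2,0,0,1,0} = 3
G(12) = mex{3,1,1,0,1} = 2
G(13) = mex{2,2,0,1,0} = 3
G(14) = mex{3,3,1,0,1} = 2
G(15) = mex{2,2,2,1,0} = 3
G(16) = mex{3,3,3,2,1} = 0
G(17) = mex{0,2,2,3,2} = 1
G(18) = mex{1,3,3,2,3} = 0
G(19) = mex{0,2,2,3,2} = 1
G(20) = mex{1,3,3,2,3} = 0
G(21) = mex{0,0,2,3,2} = 1
G(22) = mex{1,1,3,2,3} = 0
G(23) = mex{0,0,0,3,2} = 1
G(24) = mex{1,1,1,0,3} = 2
G(25) = mex{2,0,0,1,0} = 3

3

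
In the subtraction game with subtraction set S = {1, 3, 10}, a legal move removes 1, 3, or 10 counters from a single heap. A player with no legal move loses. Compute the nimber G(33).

1

G(0) = 0
G(1) = mex{0} = 1
G(2) = mex{1} = 0
G(3) = mex{0,0} = 1
G(4) = mex{1,1} = 0
G(5) = mex{0,0} = 1
G(6) = mex{1,1} = 0
G(7) = mex{0,0} = 1
G(8) = mex{1,1} = 0
G(9) = mex{0,0} = 1
G(10) = mex{1,1,0} = 2
G(11) = mex{2,0,1} = 3
G(12) = mex{3,1,0} = 2
G(13) = mex{2,2,1} = 0
G(14) = mex{0,3,0} = 1
G(15) = mex{1,2,1} = 0
G(16) = mex{0,0,0} = 1
G(17) = mex{1,1,1} = 0
G(18) = mex{0,0,0} = 1
G(19) = mex{1,1,1} = 0
G(20) = mex{0,0,2} = 1
G(21) = mex{1,1,3} = 0
G(22) = mex{0,0,2} = 1
G(23) = mex{1,1,0} = 2
G(24) = mex{2,0,1} = 3
G(25) = mex{3,1,0} = 2
G(26) = mex{2,2,1} = 0
G(27) = mex{0,3,0} = 1
G(28) = mex{1,2,1} = 0
G(29) = mex{0,0,0} = 1
G(30) = mex{1,1,1} = 0
G(31) = mex{0,0,0} = 1
G(32) = mex{1,1,1} = 0
G(33) = mex{0,0,2} = 1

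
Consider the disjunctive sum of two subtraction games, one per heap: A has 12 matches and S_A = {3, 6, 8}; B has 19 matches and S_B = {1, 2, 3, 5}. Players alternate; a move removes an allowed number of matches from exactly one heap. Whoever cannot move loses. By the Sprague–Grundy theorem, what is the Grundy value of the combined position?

Heap A, S = {3, 6, 8}:
G(0) = 0
G(1) = mex{} = 0
G(2) = mex{} = 0
G(3) = mex{0} = 1
G(4) = mex{0} = 1
G(5) = mex{0} = 1
G(6) = mex{1,0} = 2
G(7) = mex{1,0} = 2
G(8) = mex{1,0,0} = 2
G(9) = mex{2,1,0} = 3
G(10) = mex{2,1,0} = 3
G(11) = mex{2,1,1} = 0
G(12) = mex{3,2,1} = 0
G_A(12) = 0.
Heap B, S = {1, 2, 3, 5}:
n :  0  1  2  3  4  5  6  7  8  9 10 11 12 13 14 15 16 17 18 19
G :  0  1  2  3  0  1  2  3  0  1  2  3  0  1  2  3  0  1  2  3
G_B(19) = 3.
Combined Grundy value = 0 ⊕ 3 = 3.

3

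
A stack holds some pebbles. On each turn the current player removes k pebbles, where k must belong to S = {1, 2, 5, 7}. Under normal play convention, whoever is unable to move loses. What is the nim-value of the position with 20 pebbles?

n :  0  1  2  3  4  5  6  7  8  9 10 11 12 13 14 15 16 17 18 19 20
G :  0  1  2  0  1  2  0  1  2  0  1  2  0  1  2  0  1  2  0  1  2

2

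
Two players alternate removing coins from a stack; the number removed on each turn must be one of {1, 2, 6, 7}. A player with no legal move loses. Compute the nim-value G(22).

3

G(0) = 0
G(1) = mex{0} = 1
G(2) = mex{1,0} = 2
G(3) = mex{2,1} = 0
G(4) = mex{0,2} = 1
G(5) = mex{1,0} = 2
G(6) = mex{2,1,0} = 3
G(7) = mex{3,2,1,0} = 4
G(8) = mex{4,3,2,1} = 0
G(9) = mex{0,4,0,2} = 1
G(10) = mex{1,0,1,0} = 2
G(11) = mex{2,1,2,1} = 0
G(12) = mex{0,2,3,2} = 1
G(13) = mex{1,0,4,3} = 2
G(14) = mex{2,1,0,4} = 3
G(15) = mex{3,2,1,0} = 4
G(16) = mex{4,3,2,1} = 0
G(17) = mex{0,4,0,2} = 1
G(18) = mex{1,0,1,0} = 2
G(19) = mex{2,1,2,1} = 0
G(20) = mex{0,2,3,2} = 1
G(21) = mex{1,0,4,3} = 2
G(22) = mex{2,1,0,4} = 3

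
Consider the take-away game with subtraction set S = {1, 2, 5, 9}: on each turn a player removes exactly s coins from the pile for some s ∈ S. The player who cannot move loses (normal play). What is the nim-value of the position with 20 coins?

G(0) = 0
G(1) = mex{0} = 1
G(2) = mex{1,0} = 2
G(3) = mex{2,1} = 0
G(4) = mex{0,2} = 1
G(5) = mex{1,0,0} = 2
G(6) = mex{2,1,1} = 0
G(7) = mex{0,2,2} = 1
G(8) = mex{1,0,0} = 2
G(9) = mex{2,1,1,0} = 3
G(10) = mex{3,2,2,1} = 0
G(11) = mex{0,3,0,2} = 1
G(12) = mex{1,0,1,0} = 2
G(13) = mex{2,1,2,1} = 0
G(14) = mex{0,2,3,2} = 1
G(15) = mex{1,0,0,0} = 2
G(16) = mex{2,1,1,1} = 0
G(17) = mex{0,2,2,2} = 1
G(18) = mex{1,0,0,3} = 2
G(19) = mex{2,1,1,0} = 3
G(20) = mex{3,2,2,1} = 0

0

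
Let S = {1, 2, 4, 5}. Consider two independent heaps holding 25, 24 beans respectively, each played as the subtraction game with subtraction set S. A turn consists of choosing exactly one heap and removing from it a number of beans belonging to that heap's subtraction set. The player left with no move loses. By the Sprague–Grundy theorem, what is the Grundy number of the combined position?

1

All heaps use S = {1, 2, 4, 5}:
n :  0  1  2  3  4  5  6  7  8  9 10 11 12 13 14 15 16 17 18 19 20 21 22 23 24 25
G :  0  1  2  0  1  2  0  1  2  0  1  2  0  1  2  0  1  2  0  1  2  0  1  2  0  1
Heap A: G(25) = 1.
Heap B: G(24) = 0.
Combined Grundy value = 1 ⊕ 0 = 1.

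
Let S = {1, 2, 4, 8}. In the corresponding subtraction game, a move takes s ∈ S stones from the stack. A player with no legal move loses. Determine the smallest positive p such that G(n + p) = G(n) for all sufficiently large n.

G(0) = 0
G(1) = mex{0} = 1
G(2) = mex{1,0} = 2
G(3) = mex{2,1} = 0
G(4) = mex{0,2,0} = 1
G(5) = mex{1,0,1} = 2
G(6) = mex{2,1,2} = 0
G(7) = mex{0,2,0} = 1
G(8) = mex{1,0,1,0} = 2
G(9) = mex{2,1,2,1} = 0
G(10) = mex{0,2,0,2} = 1
G(11) = mex{1,0,1,0} = 2
G(12) = mex{2,1,2,1} = 0
G(13) = mex{0,2,0,2} = 1
G(14) = mex{1,0,1,0} = 2
G(n+3) = G(n) holds for n = 0,…,7 (a full window of length max(S) = 8), so the sequence is purely periodic with period 3.

3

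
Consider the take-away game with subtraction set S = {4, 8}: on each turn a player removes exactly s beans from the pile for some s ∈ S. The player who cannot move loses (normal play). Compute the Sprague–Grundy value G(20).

n :  0  1  2  3  4  5  6  7  8  9 10 11 12 13 14 15 16 17 18 19 20
G :  0  0  0  0  1  1  1  1  2  2  2  2  0  0  0  0  1  1  1  1  2

2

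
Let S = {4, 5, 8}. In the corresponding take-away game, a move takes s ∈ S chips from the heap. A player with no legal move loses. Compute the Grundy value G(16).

n :  0  1  2  3  4  5  6  7  8  9 10 11 12 13 14 15 16
G :  0  0  0  0  1  1  1  1  2  2  2  2  0  0  0  0  1

1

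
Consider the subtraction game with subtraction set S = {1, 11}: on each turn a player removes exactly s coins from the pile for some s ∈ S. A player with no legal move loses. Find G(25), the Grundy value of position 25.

n :  0  1  2  3  4  5  6  7  8  9 10 11 12 13 14 15 16 17 18 19 20 21 22 23 24 25
G :  0  1  0  1  0  1  0  1  0  1  0  1  0  1  0  1  0  1  0  1  0  1  0  1  0  1

1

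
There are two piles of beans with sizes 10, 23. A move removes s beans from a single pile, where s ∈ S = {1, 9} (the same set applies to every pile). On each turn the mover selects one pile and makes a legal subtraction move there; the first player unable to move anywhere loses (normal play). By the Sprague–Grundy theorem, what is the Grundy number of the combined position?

1

All piles use S = {1, 9}:
G(0) = 0
G(1) = mex{0} = 1
G(2) = mex{1} = 0
G(3) = mex{0} = 1
G(4) = mex{1} = 0
G(5) = mex{0} = 1
G(6) = mex{1} = 0
G(7) = mex{0} = 1
G(8) = mex{1} = 0
G(9) = mex{0,0} = 1
G(10) = mex{1,1} = 0
G(11) = mex{0,0} = 1
G(12) = mex{1,1} = 0
G(13) = mex{0,0} = 1
G(14) = mex{1,1} = 0
G(15) = mex{0,0} = 1
G(16) = mex{1,1} = 0
G(17) = mex{0,0} = 1
G(18) = mex{1,1} = 0
G(19) = mex{0,0} = 1
G(20) = mex{1,1} = 0
G(21) = mex{0,0} = 1
G(22) = mex{1,1} = 0
G(23) = mex{0,0} = 1
Pile A: G(10) = 0.
Pile B: G(23) = 1.
Combined Grundy value = 0 ⊕ 1 = 1.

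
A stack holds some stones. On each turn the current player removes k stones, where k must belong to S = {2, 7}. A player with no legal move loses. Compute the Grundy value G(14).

0

n :  0  1  2  3  4  5  6  7  8  9 10 11 12 13 14
G :  0  0  1  1  0  0  1  1  2  0  0  1  1  0  0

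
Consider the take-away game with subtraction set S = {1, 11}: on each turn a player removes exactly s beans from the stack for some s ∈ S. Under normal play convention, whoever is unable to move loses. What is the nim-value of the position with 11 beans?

1

n :  0  1  2  3  4  5  6  7  8  9 10 11
G :  0  1  0  1  0  1  0  1  0  1  0  1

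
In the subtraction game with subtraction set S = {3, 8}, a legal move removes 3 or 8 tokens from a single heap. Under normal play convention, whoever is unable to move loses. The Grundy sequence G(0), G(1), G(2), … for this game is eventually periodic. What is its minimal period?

n :  0  1  2  3  4  5  6  7  8  9 10 11 12 13 14 15 16 17 18 19 20 21 22 23
G :  0  0  0  1  1  1  0  0  2  1  1  0  0  0  1  1  1  0  0  2  1  1  0  0
G(n+11) = G(n) holds for n = 0,…,7 (a full window of length max(S) = 8), so the sequence is purely periodic with period 11.

11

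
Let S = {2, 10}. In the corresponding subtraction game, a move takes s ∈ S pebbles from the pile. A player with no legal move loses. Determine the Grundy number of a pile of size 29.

n :  0  1  2  3  4  5  6  7  8  9 10 11 12 13 14 15 16 17 18 19 20 21 22 23 24 25 26 27 28 29
G :  0  0  1  1  0  0  1  1  0  0  1  1  0  0  1  1  0  0  1  1  0  0  1  1  0  0  1  1  0  0

0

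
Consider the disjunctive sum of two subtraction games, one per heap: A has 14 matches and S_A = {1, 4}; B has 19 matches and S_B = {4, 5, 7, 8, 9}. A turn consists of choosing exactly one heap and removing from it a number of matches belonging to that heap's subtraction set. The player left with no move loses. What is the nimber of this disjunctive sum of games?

3

Heap A, S = {1, 4}:
n :  0  1  2  3  4  5  6  7  8  9 10 11 12 13 14
G :  0  1  0  1  2  0  1  0  1  2  0  1  0  1  2
G_A(14) = 2.
Heap B, S = {4, 5, 7, 8, 9}:
n :  0  1  2  3  4  5  6  7  8  9 10 11 12 13 14 15 16 17 18 19
G :  0  0  0  0  1  1  1  1  2  2  2  2  3  0  0  0  0  1  1  1
G_B(19) = 1.
Combined Grundy value = 2 ⊕ 1 = 3.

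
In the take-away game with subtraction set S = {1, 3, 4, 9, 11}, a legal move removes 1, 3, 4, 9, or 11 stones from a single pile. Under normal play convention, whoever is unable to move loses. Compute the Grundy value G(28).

2

G(0) = 0
G(1) = mex{0} = 1
G(2) = mex{1} = 0
G(3) = mex{0,0} = 1
G(4) = mex{1,1,0} = 2
G(5) = mex{2,0,1} = 3
G(6) = mex{3,1,0} = 2
G(7) = mex{2,2,1} = 0
G(8) = mex{0,3,2} = 1
G(9) = mex{1,2,3,0} = 4
G(10) = mex{4,0,2,1} = 3
G(11) = mex{3,1,0,0,0} = 2
G(12) = mex{2,4,1,1,1} = 0
G(13) = mex{0,3,4,2,0} = 1
G(14) = mex{1,2,3,3,1} = 0
G(15) = mex{0,0,2,2,2} = 1
G(16) = mex{1,1,0,0,3} = 2
G(17) = mex{2,0,1,1,2} = 3
G(18) = mex{3,1,0,4,0} = 2
G(19) = mex{2,2,1,3,1} = 0
G(20) = mex{0,3,2,2,4} = 1
G(21) = mex{1,2,3,0,3} = 4
G(22) = mex{4,0,2,1,2} = 3
G(23) = mex{3,1,0,0,0} = 2
G(24) = mex{2,4,1,1,1} = 0
G(25) = mex{0,3,4,2,0} = 1
G(26) = mex{1,2,3,3,1} = 0
G(27) = mex{0,0,2,2,2} = 1
G(28) = mex{1,1,0,0,3} = 2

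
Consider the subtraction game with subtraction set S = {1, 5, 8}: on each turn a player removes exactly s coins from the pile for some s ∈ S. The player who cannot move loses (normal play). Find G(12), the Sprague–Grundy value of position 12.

G(0) = 0
G(1) = mex{0} = 1
G(2) = mex{1} = 0
G(3) = mex{0} = 1
G(4) = mex{1} = 0
G(5) = mex{0,0} = 1
G(6) = mex{1,1} = 0
G(7) = mex{0,0} = 1
G(8) = mex{1,1,0} = 2
G(9) = mex{2,0,1} = 3
G(10) = mex{3,1,0} = 2
G(11) = mex{2,0,1} = 3
G(12) = mex{3,1,0} = 2

2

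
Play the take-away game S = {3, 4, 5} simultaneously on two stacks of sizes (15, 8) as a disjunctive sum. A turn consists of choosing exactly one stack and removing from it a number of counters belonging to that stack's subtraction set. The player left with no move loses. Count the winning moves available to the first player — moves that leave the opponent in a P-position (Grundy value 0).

All stacks use S = {3, 4, 5}:
G(0) = 0
G(1) = mex{} = 0
G(2) = mex{} = 0
G(3) = mex{0} = 1
G(4) = mex{0,0} = 1
G(5) = mex{0,0,0} = 1
G(6) = mex{1,0,0} = 2
G(7) = mex{1,1,0} = 2
G(8) = mex{1,1,1} = 0
G(9) = mex{2,1,1} = 0
G(10) = mex{2,2,1} = 0
G(11) = mex{0,2,2} = 1
G(12) = mex{0,0,2} = 1
G(13) = mex{0,0,0} = 1
G(14) = mex{1,0,0} = 2
G(15) = mex{1,1,0} = 2
Stack A: G(15) = 2.
Stack B: G(8) = 0.
Combined Grundy value = 2 ⊕ 0 = 2.
A winning move leaves total XOR = 0, i.e. changes one component's Grundy value g to g ⊕ X where X is the current total.
Stack A: need g' = 2⊕2 = 0. Options: 15−3→G=1, 15−4→G=1, 15−5→G=0. Hits: 1.
Stack B: need g' = 0⊕2 = 2. Options: 8−3→G=1, 8−4→G=1, 8−5→G=1. Hits: 0.

1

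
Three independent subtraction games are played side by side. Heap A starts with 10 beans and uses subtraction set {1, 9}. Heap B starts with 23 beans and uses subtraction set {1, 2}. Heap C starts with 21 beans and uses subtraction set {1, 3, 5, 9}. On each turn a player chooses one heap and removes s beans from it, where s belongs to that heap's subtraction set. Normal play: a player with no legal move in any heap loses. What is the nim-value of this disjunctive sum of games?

Heap A, S = {1, 9}:
n :  0  1  2  3  4  5  6  7  8  9 10
G :  0  1  0  1  0  1  0  1  0  1  0
G_A(10) = 0.
Heap B, S = {1, 2}:
G(0) = 0
G(1) = mex{0} = 1
G(2) = mex{1,0} = 2
G(3) = mex{2,1} = 0
G(4) = mex{0,2} = 1
G(5) = mex{1,0} = 2
G(6) = mex{2,1} = 0
G(7) = mex{0,2} = 1
G(8) = mex{1,0} = 2
G(9) = mex{2,1} = 0
G(10) = mex{0,2} = 1
G(11) = mex{1,0} = 2
G(12) = mex{2,1} = 0
G(13) = mex{0,2} = 1
G(14) = mex{1,0} = 2
G(15) = mex{2,1} = 0
G(16) = mex{0,2} = 1
G(17) = mex{1,0} = 2
G(18) = mex{2,1} = 0
G(19) = mex{0,2} = 1
G(20) = mex{1,0} = 2
G(21) = mex{2,1} = 0
G(22) = mex{0,2} = 1
G(23) = mex{1,0} = 2
G_B(23) = 2.
Heap C, S = {1, 3, 5, 9}:
n :  0  1  2  3  4  5  6  7  8  9 10 11 12 13 14 15 16 17 18 19 20 21
G :  0  1  0  1  0  1  0  1  0  1  0  1  0  1  0  1  0  1  0  1  0  1
G_C(21) = 1.
Combined Grundy value = 0 ⊕ 2 ⊕ 1 = 3.

3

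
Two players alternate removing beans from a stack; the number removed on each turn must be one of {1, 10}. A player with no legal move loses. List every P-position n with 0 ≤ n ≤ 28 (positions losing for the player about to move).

G(0) = 0
G(1) = mex{0} = 1
G(2) = mex{1} = 0
G(3) = mex{0} = 1
G(4) = mex{1} = 0
G(5) = mex{0} = 1
G(6) = mex{1} = 0
G(7) = mex{0} = 1
G(8) = mex{1} = 0
G(9) = mex{0} = 1
G(10) = mex{1,0} = 2
G(11) = mex{2,1} = 0
G(12) = mex{0,0} = 1
G(13) = mex{1,1} = 0
G(14) = mex{0,0} = 1
G(15) = mex{1,1} = 0
G(16) = mex{0,0} = 1
G(17) = mex{1,1} = 0
G(18) = mex{0,0} = 1
G(19) = mex{1,1} = 0
G(20) = mex{0,2} = 1
G(21) = mex{1,0} = 2
G(22) = mex{2,1} = 0
G(23) = mex{0,0} = 1
G(24) = mex{1,1} = 0
G(25) = mex{0,0} = 1
G(26) = mex{1,1} = 0
G(27) = mex{0,0} = 1
G(28) = mex{1,1} = 0
P-positions are exactly the n with G(n) = 0.

0, 2, 4, 6, 8, 11, 13, 15, 17, 19, 22, 24, 26, 28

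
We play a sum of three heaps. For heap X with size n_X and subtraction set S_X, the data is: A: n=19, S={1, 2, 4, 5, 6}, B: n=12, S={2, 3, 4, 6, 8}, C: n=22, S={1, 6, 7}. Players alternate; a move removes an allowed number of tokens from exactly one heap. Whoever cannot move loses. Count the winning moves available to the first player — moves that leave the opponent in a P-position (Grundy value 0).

Heap A, S = {1, 2, 4, 5, 6}:
n :  0  1  2  3  4  5  6  7  8  9 10 11 12 13 14 15 16 17 18 19
G :  0  1  2  0  1  2  3  4  5  3  0  1  2  0  1  2  3  4  5  3
G_A(19) = 3.
Heap B, S = {2, 3, 4, 6, 8}:
G(0) = 0
G(1) = mex{} = 0
G(2) = mex{0} = 1
G(3) = mex{0,0} = 1
G(4) = mex{1,0,0} = 2
G(5) = mex{1,1,0} = 2
G(6) = mex{2,1,1,0} = 3
G(7) = mex{2,2,1,0} = 3
G(8) = mex{3,2,2,1,0} = 4
G(9) = mex{3,3,2,1,0} = 4
G(10) = mex{4,3,3,2,1} = 0
G(11) = mex{4,4,3,2,1} = 0
G(12) = mex{0,4,4,3,2} = 1
G_B(12) = 1.
Heap C, S = {1, 6, 7}:
n :  0  1  2  3  4  5  6  7  8  9 10 11 12 13 14 15 16 17 18 19 20 21 22
G :  0  1  0  1  0  1  2  3  2  3  2  3  0  1  0  1  0  1  2  3  2  3  2
G_C(22) = 2.
Combined Grundy value = 3 ⊕ 1 ⊕ 2 = 0.
A winning move leaves total XOR = 0, i.e. changes one component's Grundy value g to g ⊕ X where X is the current total.
Heap A: target g' = 3⊕0 = 3, but every legal move changes the Grundy value (mex property), so 0 moves.
Heap B: target g' = 1⊕0 = 1, but every legal move changes the Grundy value (mex property), so 0 moves.
Heap C: target g' = 2⊕0 = 2, but every legal move changes the Grundy value (mex property), so 0 moves.

0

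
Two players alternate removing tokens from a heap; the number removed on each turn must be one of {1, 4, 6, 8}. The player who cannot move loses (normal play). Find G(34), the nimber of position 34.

3

G(0) = 0
G(1) = mex{0} = 1
G(2) = mex{1} = 0
G(3) = mex{0} = 1
G(4) = mex{1,0} = 2
G(5) = mex{2,1} = 0
G(6) = mex{0,0,0} = 1
G(7) = mex{1,1,1} = 0
G(8) = mex{0,2,0,0} = 1
G(9) = mex{1,0,1,1} = 2
G(10) = mex{2,1,2,0} = 3
G(11) = mex{3,0,0,1} = 2
G(12) = mex{2,1,1,2} = 0
G(13) = mex{0,2,0,0} = 1
G(14) = mex{1,3,1,1} = 0
G(15) = mex{0,2,2,0} = 1
G(16) = mex{1,0,3,1} = 2
G(17) = mex{2,1,2,2} = 0
G(18) = mex{0,0,0,3} = 1
G(19) = mex{1,1,1,2} = 0
G(20) = mex{0,2,0,0} = 1
G(21) = mex{1,0,1,1} = 2
G(22) = mex{2,1,2,0} = 3
G(23) = mex{3,0,0,1} = 2
G(24) = mex{2,1,1,2} = 0
G(25) = mex{0,2,0,0} = 1
G(26) = mex{1,3,1,1} = 0
G(27) = mex{0,2,2,0} = 1
G(28) = mex{1,0,3,1} = 2
G(29) = mex{2,1,2,2} = 0
G(30) = mex{0,0,0,3} = 1
G(31) = mex{1,1,1,2} = 0
G(32) = mex{0,2,0,0} = 1
G(33) = mex{1,0,1,1} = 2
G(34) = mex{2,1,2,0} = 3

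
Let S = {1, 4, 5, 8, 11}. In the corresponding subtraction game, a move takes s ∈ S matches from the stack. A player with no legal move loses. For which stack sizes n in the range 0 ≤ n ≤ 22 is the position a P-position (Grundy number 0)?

G(0) = 0
G(1) = mex{0} = 1
G(2) = mex{1} = 0
G(3) = mex{0} = 1
G(4) = mex{1,0} = 2
G(5) = mex{2,1,0} = 3
G(6) = mex{3,0,1} = 2
G(7) = mex{2,1,0} = 3
G(8) = mex{3,2,1,0} = 4
G(9) = mex{4,3,2,1} = 0
G(10) = mex{0,2,3,0} = 1
G(11) = mex{1,3,2,1,0} = 4
G(12) = mex{4,4,3,2,1} = 0
G(13) = mex{0,0,4,3,0} = 1
G(14) = mex{1,1,0,2,1} = 3
G(15) = mex{3,4,1,3,2} = 0
G(16) = mex{0,0,4,4,3} = 1
G(17) = mex{1,1,0,0,2} = 3
G(18) = mex{3,3,1,1,3} = 0
G(19) = mex{0,0,3,4,4} = 1
G(20) = mex{1,1,0,0,0} = 2
G(21) = mex{2,3,1,1,1} = 0
G(22) = mex{0,0,3,3,4} = 1
P-positions are exactly the n with G(n) = 0.

0, 2, 9, 12, 15, 18, 21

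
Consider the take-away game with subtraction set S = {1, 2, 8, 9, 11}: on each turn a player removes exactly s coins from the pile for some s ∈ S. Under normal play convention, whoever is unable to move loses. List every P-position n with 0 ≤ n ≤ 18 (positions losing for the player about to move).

n :  0  1  2  3  4  5  6  7  8  9 10 11 12 13 14 15 16 17 18
G :  0  1  2  0  1  2  0  1  2  3  0  1  2  0  1  2  0  1  2
P-positions are exactly the n with G(n) = 0.

0, 3, 6, 10, 13, 16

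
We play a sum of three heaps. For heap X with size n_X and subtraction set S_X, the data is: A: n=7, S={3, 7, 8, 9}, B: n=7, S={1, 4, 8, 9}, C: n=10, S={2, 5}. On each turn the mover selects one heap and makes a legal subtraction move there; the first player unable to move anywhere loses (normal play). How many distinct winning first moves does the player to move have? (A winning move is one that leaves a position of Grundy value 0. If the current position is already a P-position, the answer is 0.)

2

Heap A, S = {3, 7, 8, 9}:
n : 0 1 2 3 4 5 6 7
G : 0 0 0 1 1 1 0 2
G_A(7) = 2.
Heap B, S = {1, 4, 8, 9}:
G(0) = 0
G(1) = mex{0} = 1
G(2) = mex{1} = 0
G(3) = mex{0} = 1
G(4) = mex{1,0} = 2
G(5) = mex{2,1} = 0
G(6) = mex{0,0} = 1
G(7) = mex{1,1} = 0
G_B(7) = 0.
Heap C, S = {2, 5}:
G(0) = 0
G(1) = mex{} = 0
G(2) = mex{0} = 1
G(3) = mex{0} = 1
G(4) = mex{1} = 0
G(5) = mex{1,0} = 2
G(6) = mex{0,0} = 1
G(7) = mex{2,1} = 0
G(8) = mex{1,1} = 0
G(9) = mex{0,0} = 1
G(10) = mex{0,2} = 1
G_C(10) = 1.
Combined Grundy value = 2 ⊕ 0 ⊕ 1 = 3.
A winning move leaves total XOR = 0, i.e. changes one component's Grundy value g to g ⊕ X where X is the current total.
Heap A: need g' = 2⊕3 = 1. Options: 7−3→G=1, 7−7→G=0. Hits: 1.
Heap B: need g' = 0⊕3 = 3. Options: 7−1→G=1, 7−4→G=1. Hits: 0.
Heap C: need g' = 1⊕3 = 2. Options: 10−2→G=0, 10−5→G=2. Hits: 1.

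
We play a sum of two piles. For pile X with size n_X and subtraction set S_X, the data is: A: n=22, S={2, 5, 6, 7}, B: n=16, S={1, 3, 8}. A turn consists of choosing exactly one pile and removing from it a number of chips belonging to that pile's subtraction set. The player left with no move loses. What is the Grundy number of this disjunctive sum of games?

2

Pile A, S = {2, 5, 6, 7}:
n :  0  1  2  3  4  5  6  7  8  9 10 11 12 13 14 15 16 17 18 19 20 21 22
G :  0  0  1  1  0  2  1  3  2  2  3  3  0  0  1  1  0  2  1  3  2  2  3
G_A(22) = 3.
Pile B, S = {1, 3, 8}:
G(0) = 0
G(1) = mex{0} = 1
G(2) = mex{1} = 0
G(3) = mex{0,0} = 1
G(4) = mex{1,1} = 0
G(5) = mex{0,0} = 1
G(6) = mex{1,1} = 0
G(7) = mex{0,0} = 1
G(8) = mex{1,1,0} = 2
G(9) = mex{2,0,1} = 3
G(10) = mex{3,1,0} = 2
G(11) = mex{2,2,1} = 0
G(12) = mex{0,3,0} = 1
G(13) = mex{1,2,1} = 0
G(14) = mex{0,0,0} = 1
G(15) = mex{1,1,1} = 0
G(16) = mex{0,0,2} = 1
G_B(16) = 1.
Combined Grundy value = 3 ⊕ 1 = 2.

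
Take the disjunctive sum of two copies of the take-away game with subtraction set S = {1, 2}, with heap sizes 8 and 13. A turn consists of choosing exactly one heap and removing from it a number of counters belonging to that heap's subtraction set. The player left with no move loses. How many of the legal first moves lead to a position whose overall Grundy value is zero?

All heaps use S = {1, 2}:
G(0) = 0
G(1) = mex{0} = 1
G(2) = mex{1,0} = 2
G(3) = mex{2,1} = 0
G(4) = mex{0,2} = 1
G(5) = mex{1,0} = 2
G(6) = mex{2,1} = 0
G(7) = mex{0,2} = 1
G(8) = mex{1,0} = 2
G(9) = mex{2,1} = 0
G(10) = mex{0,2} = 1
G(11) = mex{1,0} = 2
G(12) = mex{2,1} = 0
G(13) = mex{0,2} = 1
Heap A: G(8) = 2.
Heap B: G(13) = 1.
Combined Grundy value = 2 ⊕ 1 = 3.
A winning move leaves total XOR = 0, i.e. changes one component's Grundy value g to g ⊕ X where X is the current total.
Heap A: need g' = 2⊕3 = 1. Options: 8−1→G=1, 8−2→G=0. Hits: 1.
Heap B: need g' = 1⊕3 = 2. Options: 13−1→G=0, 13−2→G=2. Hits: 1.

2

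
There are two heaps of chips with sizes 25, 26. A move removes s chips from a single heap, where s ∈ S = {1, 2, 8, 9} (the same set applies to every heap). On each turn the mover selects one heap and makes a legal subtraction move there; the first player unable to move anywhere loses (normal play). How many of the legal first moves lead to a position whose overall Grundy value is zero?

All heaps use S = {1, 2, 8, 9}:
G(0) = 0
G(1) = mex{0} = 1
G(2) = mex{1,0} = 2
G(3) = mex{2,1} = 0
G(4) = mex{0,2} = 1
G(5) = mex{1,0} = 2
G(6) = mex{2,1} = 0
G(7) = mex{0,2} = 1
G(8) = mex{1,0,0} = 2
G(9) = mex{2,1,1,0} = 3
G(10) = mex{3,2,2,1} = 0
G(11) = mex{0,3,0,2} = 1
G(12) = mex{1,0,1,0} = 2
G(13) = mex{2,1,2,1} = 0
G(14) = mex{0,2,0,2} = 1
G(15) = mex{1,0,1,0} = 2
G(16) = mex{2,1,2,1} = 0
G(17) = mex{0,2,3,2} = 1
G(18) = mex{1,0,0,3} = 2
G(19) = mex{2,1,1,0} = 3
G(20) = mex{3,2,2,1} = 0
G(21) = mex{0,3,0,2} = 1
G(22) = mex{1,0,1,0} = 2
G(23) = mex{2,1,2,1} = 0
G(24) = mex{0,2,0,2} = 1
G(25) = mex{1,0,1,0} = 2
G(26) = mex{2,1,2,1} = 0
Heap A: G(25) = 2.
Heap B: G(26) = 0.
Combined Grundy value = 2 ⊕ 0 = 2.
A winning move leaves total XOR = 0, i.e. changes one component's Grundy value g to g ⊕ X where X is the current total.
Heap A: need g' = 2⊕2 = 0. Options: 25−1→G=1, 25−2→G=0, 25−8→G=1, 25−9→G=0. Hits: 2.
Heap B: need g' = 0⊕2 = 2. Options: 26−1→G=2, 26−2→G=1, 26−8→G=2, 26−9→G=1. Hits: 2.

4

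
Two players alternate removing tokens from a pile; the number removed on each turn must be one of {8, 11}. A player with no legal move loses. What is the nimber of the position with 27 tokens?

1

G(0) = 0
G(1) = mex{} = 0
G(2) = mex{} = 0
G(3) = mex{} = 0
G(4) = mex{} = 0
G(5) = mex{} = 0
G(6) = mex{} = 0
G(7) = mex{} = 0
G(8) = mex{0} = 1
G(9) = mex{0} = 1
G(10) = mex{0} = 1
G(11) = mex{0,0} = 1
G(12) = mex{0,0} = 1
G(13) = mex{0,0} = 1
G(14) = mex{0,0} = 1
G(15) = mex{0,0} = 1
G(16) = mex{1,0} = 2
G(17) = mex{1,0} = 2
G(18) = mex{1,0} = 2
G(19) = mex{1,1} = 0
G(20) = mex{1,1} = 0
G(21) = mex{1,1} = 0
G(22) = mex{1,1} = 0
G(23) = mex{1,1} = 0
G(24) = mex{2,1} = 0
G(25) = mex{2,1} = 0
G(26) = mex{2,1} = 0
G(27) = mex{0,2} = 1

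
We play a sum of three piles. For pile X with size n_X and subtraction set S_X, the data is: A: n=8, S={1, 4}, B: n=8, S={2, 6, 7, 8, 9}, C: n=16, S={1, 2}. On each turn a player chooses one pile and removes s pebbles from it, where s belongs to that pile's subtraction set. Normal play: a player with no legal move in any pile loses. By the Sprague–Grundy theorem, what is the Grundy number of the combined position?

Pile A, S = {1, 4}:
n : 0 1 2 3 4 5 6 7 8
G : 0 1 0 1 2 0 1 0 1
G_A(8) = 1.
Pile B, S = {2, 6, 7, 8, 9}:
G(0) = 0
G(1) = mex{} = 0
G(2) = mex{0} = 1
G(3) = mex{0} = 1
G(4) = mex{1} = 0
G(5) = mex{1} = 0
G(6) = mex{0,0} = 1
G(7) = mex{0,0,0} = 1
G(8) = mex{1,1,0,0} = 2
G_B(8) = 2.
Pile C, S = {1, 2}:
n :  0  1  2  3  4  5  6  7  8  9 10 11 12 13 14 15 16
G :  0  1  2  0  1  2  0  1  2  0  1  2  0  1  2  0  1
G_C(16) = 1.
Combined Grundy value = 1 ⊕ 2 ⊕ 1 = 2.

2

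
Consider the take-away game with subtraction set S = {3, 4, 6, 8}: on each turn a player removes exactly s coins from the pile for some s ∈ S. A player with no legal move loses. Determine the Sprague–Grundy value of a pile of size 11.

G(0) = 0
G(1) = mex{} = 0
G(2) = mex{} = 0
G(3) = mex{0} = 1
G(4) = mex{0,0} = 1
G(5) = mex{0,0} = 1
G(6) = mex{1,0,0} = 2
G(7) = mex{1,1,0} = 2
G(8) = mex{1,1,0,0} = 2
G(9) = mex{2,1,1,0} = 3
G(10) = mex{2,2,1,0} = 3
G(11) = mex{2,2,1,1} = 0

0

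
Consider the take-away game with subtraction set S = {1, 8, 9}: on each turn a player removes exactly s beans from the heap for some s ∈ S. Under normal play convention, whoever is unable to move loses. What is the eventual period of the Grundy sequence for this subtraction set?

G(0) = 0
G(1) = mex{0} = 1
G(2) = mex{1} = 0
G(3) = mex{0} = 1
G(4) = mex{1} = 0
G(5) = mex{0} = 1
G(6) = mex{1} = 0
G(7) = mex{0} = 1
G(8) = mex{1,0} = 2
G(9) = mex{2,1,0} = 3
G(10) = mex{3,0,1} = 2
G(11) = mex{2,1,0} = 3
G(12) = mex{3,0,1} = 2
G(13) = mex{2,1,0} = 3
G(14) = mex{3,0,1} = 2
G(15) = mex{2,1,0} = 3
G(16) = mex{3,2,1} = 0
G(17) = mex{0,3,2} = 1
G(18) = mex{1,2,3} = 0
G(19) = mex{0,3,2} = 1
G(20) = mex{1,2,3} = 0
G(21) = mex{0,3,2} = 1
G(22) = mex{1,2,3} = 0
G(23) = mex{0,3,2} = 1
G(24) = mex{1,0,3} = 2
G(25) = mex{2,1,0} = 3
G(26) = mex{3,0,1} = 2
G(27) = mex{2,1,0} = 3
G(28) = mex{3,0,1} = 2
G(29) = mex{2,1,0} = 3
G(30) = mex{3,0,1} = 2
G(31) = mex{2,1,0} = 3
G(32) = mex{3,2,1} = 0
G(33) = mex{0,3,2} = 1
G(n+16) = G(n) holds for n = 0,…,8 (a full window of length max(S) = 9), so the sequence is purely periodic with period 16.

16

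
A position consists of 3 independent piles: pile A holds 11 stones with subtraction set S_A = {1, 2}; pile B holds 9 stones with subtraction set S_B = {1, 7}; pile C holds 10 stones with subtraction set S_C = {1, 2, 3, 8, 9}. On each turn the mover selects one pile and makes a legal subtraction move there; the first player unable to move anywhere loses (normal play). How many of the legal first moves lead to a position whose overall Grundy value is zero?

Pile A, S = {1, 2}:
G(0) = 0
G(1) = mex{0} = 1
G(2) = mex{1,0} = 2
G(3) = mex{2,1} = 0
G(4) = mex{0,2} = 1
G(5) = mex{1,0} = 2
G(6) = mex{2,1} = 0
G(7) = mex{0,2} = 1
G(8) = mex{1,0} = 2
G(9) = mex{2,1} = 0
G(10) = mex{0,2} = 1
G(11) = mex{1,0} = 2
G_A(11) = 2.
Pile B, S = {1, 7}:
n : 0 1 2 3 4 5 6 7 8 9
G : 0 1 0 1 0 1 0 1 0 1
G_B(9) = 1.
Pile C, S = {1, 2, 3, 8, 9}:
n :  0  1  2  3  4  5  6  7  8  9 10
G :  0  1  2  3  0  1  2  3  4  5  0
G_C(10) = 0.
Combined Grundy value = 2 ⊕ 1 ⊕ 0 = 3.
A winning move leaves total XOR = 0, i.e. changes one component's Grundy value g to g ⊕ X where X is the current total.
Pile A: need g' = 2⊕3 = 1. Options: 11−1→G=1, 11−2→G=0. Hits: 1.
Pile B: need g' = 1⊕3 = 2. Options: 9−1→G=0, 9−7→G=0. Hits: 0.
Pile C: need g' = 0⊕3 = 3. Options: 10−1→G=5, 10−2→G=4, 10−3→G=3, 10−8→G=2, 10−9→G=1. Hits: 1.

2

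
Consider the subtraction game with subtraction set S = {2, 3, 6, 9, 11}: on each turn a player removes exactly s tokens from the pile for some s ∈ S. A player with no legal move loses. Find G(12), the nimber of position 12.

4

G(0) = 0
G(1) = mex{} = 0
G(2) = mex{0} = 1
G(3) = mex{0,0} = 1
G(4) = mex{1,0} = 2
G(5) = mex{1,1} = 0
G(6) = mex{2,1,0} = 3
G(7) = mex{0,2,0} = 1
G(8) = mex{3,0,1} = 2
G(9) = mex{1,3,1,0} = 2
G(10) = mex{2,1,2,0} = 3
G(11) = mex{2,2,0,1,0} = 3
G(12) = mex{3,2,3,1,0} = 4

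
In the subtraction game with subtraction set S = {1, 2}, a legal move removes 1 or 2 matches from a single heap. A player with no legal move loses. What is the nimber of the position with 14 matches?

n :  0  1  2  3  4  5  6  7  8  9 10 11 12 13 14
G :  0  1  2  0  1  2  0  1  2  0  1  2  0  1  2

2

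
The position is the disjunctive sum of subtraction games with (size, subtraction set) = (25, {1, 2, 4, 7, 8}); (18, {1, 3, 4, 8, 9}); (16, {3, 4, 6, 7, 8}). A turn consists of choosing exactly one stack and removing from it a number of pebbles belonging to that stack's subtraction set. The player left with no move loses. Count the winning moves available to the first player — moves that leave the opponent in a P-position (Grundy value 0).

Stack A, S = {1, 2, 4, 7, 8}:
n :  0  1  2  3  4  5  6  7  8  9 10 11 12 13 14 15 16 17 18 19 20 21 22 23 24 25
G :  0  1  2  0  1  2  0  1  2  0  1  2  0  1  2  0  1  2  0  1  2  0  1  2  0  1
G_A(25) = 1.
Stack B, S = {1, 3, 4, 8, 9}:
n :  0  1  2  3  4  5  6  7  8  9 10 11 12 13 14 15 16 17 18
G :  0  1  0  1  2  3  2  0  1  4  3  2  0  1  0  1  2  3  2
G_B(18) = 2.
Stack C, S = {3, 4, 6, 7, 8}:
n :  0  1  2  3  4  5  6  7  8  9 10 11 12 13 14 15 16
G :  0  0  0  1  1  1  2  2  2  3  3  0  0  0  1  1  1
G_C(16) = 1.
Combined Grundy value = 1 ⊕ 2 ⊕ 1 = 2.
A winning move leaves total XOR = 0, i.e. changes one component's Grundy value g to g ⊕ X where X is the current total.
Stack A: need g' = 1⊕2 = 3. Options: 25−1→G=0, 25−2→G=2, 25−4→G=0, 25−7→G=0, 25−8→G=2. Hits: 0.
Stack B: need g' = 2⊕2 = 0. Options: 18−1→G=3, 18−3→G=1, 18−4→G=0, 18−8→G=3, 18−9→G=4. Hits: 1.
Stack C: need g' = 1⊕2 = 3. Options: 16−3→G=0, 16−4→G=0, 16−6→G=3, 16−7→G=3, 16−8→G=2. Hits: 2.

3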